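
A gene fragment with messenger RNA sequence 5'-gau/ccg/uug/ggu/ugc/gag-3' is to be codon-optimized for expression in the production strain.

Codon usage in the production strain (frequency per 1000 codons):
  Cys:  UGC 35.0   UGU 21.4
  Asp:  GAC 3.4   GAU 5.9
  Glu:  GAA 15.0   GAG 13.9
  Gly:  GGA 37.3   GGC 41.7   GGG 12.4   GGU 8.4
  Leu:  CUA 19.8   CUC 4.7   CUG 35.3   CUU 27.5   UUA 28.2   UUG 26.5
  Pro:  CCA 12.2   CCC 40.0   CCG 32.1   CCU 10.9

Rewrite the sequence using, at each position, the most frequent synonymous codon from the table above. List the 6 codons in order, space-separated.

GAU CCC CUG GGC UGC GAA

Codon 1 (Asp): best is GAU at 5.9.
Codon 2 (Pro): best is CCC at 40.0.
Codon 3 (Leu): best is CUG at 35.3.
Codon 4 (Gly): best is GGC at 41.7.
Codon 5 (Cys): best is UGC at 35.0.
Codon 6 (Glu): best is GAA at 15.0.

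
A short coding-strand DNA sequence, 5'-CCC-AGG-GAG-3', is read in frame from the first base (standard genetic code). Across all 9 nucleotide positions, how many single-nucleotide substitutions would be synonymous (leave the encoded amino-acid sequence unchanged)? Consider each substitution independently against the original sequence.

Codon 1 (CCC, Pro): 3 synonymous substitutions.
Codon 2 (AGG, Arg): 2 synonymous substitutions.
Codon 3 (GAG, Glu): 1 synonymous substitution.
Total: 3 + 2 + 1 = 6.

6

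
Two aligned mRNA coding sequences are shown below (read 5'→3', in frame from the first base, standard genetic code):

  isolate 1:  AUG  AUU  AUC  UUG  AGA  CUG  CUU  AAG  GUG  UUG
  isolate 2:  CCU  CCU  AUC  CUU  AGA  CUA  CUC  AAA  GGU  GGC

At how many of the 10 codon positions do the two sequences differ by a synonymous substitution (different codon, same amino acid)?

4

Codon 1: AUG Met / CCU Pro — nonsynonymous.
Codon 2: AUU Ile / CCU Pro — nonsynonymous.
Codon 3: AUC Ile / AUC Ile — identical.
Codon 4: UUG Leu / CUU Leu — synonymous.
Codon 5: AGA Arg / AGA Arg — identical.
Codon 6: CUG Leu / CUA Leu — synonymous.
Codon 7: CUU Leu / CUC Leu — synonymous.
Codon 8: AAG Lys / AAA Lys — synonymous.
Codon 9: GUG Val / GGU Gly — nonsynonymous.
Codon 10: UUG Leu / GGC Gly — nonsynonymous.
Synonymous differences: 4.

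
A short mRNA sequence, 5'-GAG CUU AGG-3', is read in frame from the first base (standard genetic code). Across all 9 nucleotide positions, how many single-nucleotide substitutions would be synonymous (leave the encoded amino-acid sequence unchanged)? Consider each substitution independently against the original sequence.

Codon 1 (GAG, Glu): 1 synonymous substitution.
Codon 2 (CUU, Leu): 3 synonymous substitutions.
Codon 3 (AGG, Arg): 2 synonymous substitutions.
Total: 1 + 3 + 2 = 6.

6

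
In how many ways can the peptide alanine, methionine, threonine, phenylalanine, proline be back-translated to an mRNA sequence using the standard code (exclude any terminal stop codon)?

Ala: 4 codons.
Met: 1 codon.
Thr: 4 codons.
Phe: 2 codons.
Pro: 4 codons.
4 × 1 × 4 × 2 × 4 = 128.

128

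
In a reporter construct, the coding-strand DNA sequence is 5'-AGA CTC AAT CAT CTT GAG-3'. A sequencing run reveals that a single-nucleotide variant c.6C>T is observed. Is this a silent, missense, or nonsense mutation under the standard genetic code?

Position 6 falls in codon 2: CTC → Leu.
After the substitution the codon is CTT → Leu.
Both encode Leu, so the change is synonymous.

silent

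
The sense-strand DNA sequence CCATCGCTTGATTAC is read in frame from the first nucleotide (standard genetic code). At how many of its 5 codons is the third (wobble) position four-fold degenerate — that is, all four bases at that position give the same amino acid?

Codon 1 CCA (Pro): third position 4-fold.
Codon 2 TCG (Ser): third position 4-fold.
Codon 3 CTT (Leu): third position 4-fold.
Codon 4 GAT (Asp): third position 2-fold.
Codon 5 TAC (Tyr): third position 2-fold.
Four-fold degenerate third positions: 3.

3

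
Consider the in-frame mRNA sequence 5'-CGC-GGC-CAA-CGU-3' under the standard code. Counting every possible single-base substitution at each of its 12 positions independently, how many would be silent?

10

Codon 1 (CGC, Arg): 3 synonymous substitutions.
Codon 2 (GGC, Gly): 3 synonymous substitutions.
Codon 3 (CAA, Gln): 1 synonymous substitution.
Codon 4 (CGU, Arg): 3 synonymous substitutions.
Total: 3 + 3 + 1 + 3 = 10.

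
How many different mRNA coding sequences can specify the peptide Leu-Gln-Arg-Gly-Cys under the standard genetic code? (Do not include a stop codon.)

Leu: 6 codons.
Gln: 2 codons.
Arg: 6 codons.
Gly: 4 codons.
Cys: 2 codons.
6 × 2 × 6 × 4 × 2 = 576.

576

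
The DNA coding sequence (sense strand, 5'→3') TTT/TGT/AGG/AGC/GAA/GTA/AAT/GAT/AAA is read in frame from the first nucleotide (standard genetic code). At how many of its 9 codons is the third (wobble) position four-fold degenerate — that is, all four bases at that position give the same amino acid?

1

Codon 1 TTT (Phe): third position 2-fold.
Codon 2 TGT (Cys): third position 2-fold.
Codon 3 AGG (Arg): third position 2-fold.
Codon 4 AGC (Ser): third position 2-fold.
Codon 5 GAA (Glu): third position 2-fold.
Codon 6 GTA (Val): third position 4-fold.
Codon 7 AAT (Asn): third position 2-fold.
Codon 8 GAT (Asp): third position 2-fold.
Codon 9 AAA (Lys): third position 2-fold.
Four-fold degenerate third positions: 1.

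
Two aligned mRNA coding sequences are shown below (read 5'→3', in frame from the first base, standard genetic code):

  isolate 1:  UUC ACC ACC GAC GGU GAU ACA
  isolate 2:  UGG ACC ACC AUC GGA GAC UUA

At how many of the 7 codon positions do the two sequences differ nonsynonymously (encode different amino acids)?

Codon 1: UUC Phe / UGG Trp — nonsynonymous.
Codon 2: ACC Thr / ACC Thr — identical.
Codon 3: ACC Thr / ACC Thr — identical.
Codon 4: GAC Asp / AUC Ile — nonsynonymous.
Codon 5: GGU Gly / GGA Gly — synonymous.
Codon 6: GAU Asp / GAC Asp — synonymous.
Codon 7: ACA Thr / UUA Leu — nonsynonymous.
Nonsynonymous differences: 3.

3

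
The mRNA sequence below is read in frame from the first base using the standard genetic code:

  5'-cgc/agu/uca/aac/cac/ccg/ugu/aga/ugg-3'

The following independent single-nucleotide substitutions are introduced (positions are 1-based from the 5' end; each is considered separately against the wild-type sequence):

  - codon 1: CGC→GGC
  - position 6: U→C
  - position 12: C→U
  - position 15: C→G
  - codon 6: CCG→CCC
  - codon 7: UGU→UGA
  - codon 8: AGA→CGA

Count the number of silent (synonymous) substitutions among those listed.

Codon 1: CGC (Arg) → GGC (Gly) — missense.
Codon 2: AGU (Ser) → AGC (Ser) — synonymous.
Codon 4: AAC (Asn) → AAU (Asn) — synonymous.
Codon 5: CAC (His) → CAG (Gln) — missense.
Codon 6: CCG (Pro) → CCC (Pro) — synonymous.
Codon 7: UGU (Cys) → UGA (Stop) — nonsense.
Codon 8: AGA (Arg) → CGA (Arg) — synonymous.
Synonymous: 4 of 7.

4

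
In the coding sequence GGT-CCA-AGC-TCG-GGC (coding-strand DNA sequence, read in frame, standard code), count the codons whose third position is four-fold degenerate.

Codon 1 GGT (Gly): third position 4-fold.
Codon 2 CCA (Pro): third position 4-fold.
Codon 3 AGC (Ser): third position 2-fold.
Codon 4 TCG (Ser): third position 4-fold.
Codon 5 GGC (Gly): third position 4-fold.
Four-fold degenerate third positions: 4.

4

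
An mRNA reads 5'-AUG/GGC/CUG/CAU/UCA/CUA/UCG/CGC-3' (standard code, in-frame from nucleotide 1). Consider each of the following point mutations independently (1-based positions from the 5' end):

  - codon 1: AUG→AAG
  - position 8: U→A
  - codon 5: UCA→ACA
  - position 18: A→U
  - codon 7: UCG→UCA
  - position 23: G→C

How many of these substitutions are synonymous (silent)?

Codon 1: AUG (Met) → AAG (Lys) — missense.
Codon 3: CUG (Leu) → CAG (Gln) — missense.
Codon 5: UCA (Ser) → ACA (Thr) — missense.
Codon 6: CUA (Leu) → CUU (Leu) — synonymous.
Codon 7: UCG (Ser) → UCA (Ser) — synonymous.
Codon 8: CGC (Arg) → CCC (Pro) — missense.
Synonymous: 2 of 6.

2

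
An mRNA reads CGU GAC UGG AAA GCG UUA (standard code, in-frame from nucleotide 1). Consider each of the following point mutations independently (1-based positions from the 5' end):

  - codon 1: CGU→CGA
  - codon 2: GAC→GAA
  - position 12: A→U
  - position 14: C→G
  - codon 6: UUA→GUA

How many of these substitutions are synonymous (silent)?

1

Codon 1: CGU (Arg) → CGA (Arg) — synonymous.
Codon 2: GAC (Asp) → GAA (Glu) — missense.
Codon 4: AAA (Lys) → AAU (Asn) — missense.
Codon 5: GCG (Ala) → GGG (Gly) — missense.
Codon 6: UUA (Leu) → GUA (Val) — missense.
Synonymous: 1 of 5.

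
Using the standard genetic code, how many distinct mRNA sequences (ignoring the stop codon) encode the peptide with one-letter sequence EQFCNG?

Glu: 2 codons.
Gln: 2 codons.
Phe: 2 codons.
Cys: 2 codons.
Asn: 2 codons.
Gly: 4 codons.
2 × 2 × 2 × 2 × 2 × 4 = 128.

128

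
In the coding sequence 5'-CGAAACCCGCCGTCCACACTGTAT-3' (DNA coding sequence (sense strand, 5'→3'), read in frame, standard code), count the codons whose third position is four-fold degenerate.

Codon 1 CGA (Arg): third position 4-fold.
Codon 2 AAC (Asn): third position 2-fold.
Codon 3 CCG (Pro): third position 4-fold.
Codon 4 CCG (Pro): third position 4-fold.
Codon 5 TCC (Ser): third position 4-fold.
Codon 6 ACA (Thr): third position 4-fold.
Codon 7 CTG (Leu): third position 4-fold.
Codon 8 TAT (Tyr): third position 2-fold.
Four-fold degenerate third positions: 6.

6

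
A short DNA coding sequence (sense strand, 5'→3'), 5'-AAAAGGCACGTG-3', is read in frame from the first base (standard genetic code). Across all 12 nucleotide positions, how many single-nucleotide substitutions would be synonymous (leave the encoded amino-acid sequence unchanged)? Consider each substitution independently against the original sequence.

Codon 1 (AAA, Lys): 1 synonymous substitution.
Codon 2 (AGG, Arg): 2 synonymous substitutions.
Codon 3 (CAC, His): 1 synonymous substitution.
Codon 4 (GTG, Val): 3 synonymous substitutions.
Total: 1 + 2 + 1 + 3 = 7.

7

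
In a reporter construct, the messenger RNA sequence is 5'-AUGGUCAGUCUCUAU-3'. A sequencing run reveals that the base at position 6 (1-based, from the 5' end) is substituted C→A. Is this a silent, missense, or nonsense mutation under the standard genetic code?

silent

Position 6 falls in codon 2: GUC → Val.
After the substitution the codon is GUA → Val.
Both encode Val, so the change is synonymous.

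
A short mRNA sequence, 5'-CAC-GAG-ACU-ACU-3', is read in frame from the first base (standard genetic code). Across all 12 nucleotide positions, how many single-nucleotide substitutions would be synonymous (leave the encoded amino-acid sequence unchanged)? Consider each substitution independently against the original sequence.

8

Codon 1 (CAC, His): 1 synonymous substitution.
Codon 2 (GAG, Glu): 1 synonymous substitution.
Codon 3 (ACU, Thr): 3 synonymous substitutions.
Codon 4 (ACU, Thr): 3 synonymous substitutions.
Total: 1 + 1 + 3 + 3 = 8.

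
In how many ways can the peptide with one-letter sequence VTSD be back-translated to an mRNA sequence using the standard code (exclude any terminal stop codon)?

Val: 4 codons.
Thr: 4 codons.
Ser: 6 codons.
Asp: 2 codons.
4 × 4 × 6 × 2 = 192.

192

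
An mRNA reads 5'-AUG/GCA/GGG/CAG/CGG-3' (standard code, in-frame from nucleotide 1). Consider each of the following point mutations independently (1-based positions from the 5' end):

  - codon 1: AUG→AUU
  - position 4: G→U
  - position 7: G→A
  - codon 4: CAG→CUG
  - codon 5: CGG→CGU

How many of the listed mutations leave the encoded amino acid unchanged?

1

Codon 1: AUG (Met) → AUU (Ile) — missense.
Codon 2: GCA (Ala) → UCA (Ser) — missense.
Codon 3: GGG (Gly) → AGG (Arg) — missense.
Codon 4: CAG (Gln) → CUG (Leu) — missense.
Codon 5: CGG (Arg) → CGU (Arg) — synonymous.
Synonymous: 1 of 5.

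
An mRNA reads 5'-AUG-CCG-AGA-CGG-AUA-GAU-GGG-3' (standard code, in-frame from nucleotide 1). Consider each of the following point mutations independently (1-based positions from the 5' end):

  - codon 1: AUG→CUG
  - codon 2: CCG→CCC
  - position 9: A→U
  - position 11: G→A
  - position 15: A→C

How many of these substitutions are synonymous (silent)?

2

Codon 1: AUG (Met) → CUG (Leu) — missense.
Codon 2: CCG (Pro) → CCC (Pro) — synonymous.
Codon 3: AGA (Arg) → AGU (Ser) — missense.
Codon 4: CGG (Arg) → CAG (Gln) — missense.
Codon 5: AUA (Ile) → AUC (Ile) — synonymous.
Synonymous: 2 of 5.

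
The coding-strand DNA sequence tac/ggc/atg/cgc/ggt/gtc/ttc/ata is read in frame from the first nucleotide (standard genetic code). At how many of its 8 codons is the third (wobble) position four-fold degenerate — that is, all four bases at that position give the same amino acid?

Codon 1 TAC (Tyr): third position 2-fold.
Codon 2 GGC (Gly): third position 4-fold.
Codon 3 ATG (Met): third position 1-fold.
Codon 4 CGC (Arg): third position 4-fold.
Codon 5 GGT (Gly): third position 4-fold.
Codon 6 GTC (Val): third position 4-fold.
Codon 7 TTC (Phe): third position 2-fold.
Codon 8 ATA (Ile): third position 3-fold.
Four-fold degenerate third positions: 4.

4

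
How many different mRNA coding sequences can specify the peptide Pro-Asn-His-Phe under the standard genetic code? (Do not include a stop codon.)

32

Pro: 4 codons.
Asn: 2 codons.
His: 2 codons.
Phe: 2 codons.
4 × 2 × 2 × 2 = 32.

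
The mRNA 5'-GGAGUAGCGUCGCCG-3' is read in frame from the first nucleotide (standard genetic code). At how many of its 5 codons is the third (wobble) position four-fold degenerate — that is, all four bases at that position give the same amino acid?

Codon 1 GGA (Gly): third position 4-fold.
Codon 2 GUA (Val): third position 4-fold.
Codon 3 GCG (Ala): third position 4-fold.
Codon 4 UCG (Ser): third position 4-fold.
Codon 5 CCG (Pro): third position 4-fold.
Four-fold degenerate third positions: 5.

5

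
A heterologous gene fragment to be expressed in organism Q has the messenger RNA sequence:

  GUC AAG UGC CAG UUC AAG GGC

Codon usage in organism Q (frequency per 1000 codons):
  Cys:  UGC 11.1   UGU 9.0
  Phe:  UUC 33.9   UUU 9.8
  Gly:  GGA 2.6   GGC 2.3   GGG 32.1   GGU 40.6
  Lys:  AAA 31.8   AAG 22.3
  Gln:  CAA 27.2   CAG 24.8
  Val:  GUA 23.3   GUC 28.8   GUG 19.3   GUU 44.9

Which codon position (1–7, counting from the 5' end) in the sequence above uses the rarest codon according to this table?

Codon 1 GUC (Val): 28.8 per 1000.
Codon 2 AAG (Lys): 22.3 per 1000.
Codon 3 UGC (Cys): 11.1 per 1000.
Codon 4 CAG (Gln): 24.8 per 1000.
Codon 5 UUC (Phe): 33.9 per 1000.
Codon 6 AAG (Lys): 22.3 per 1000.
Codon 7 GGC (Gly): 2.3 per 1000.
Lowest frequency is 2.3 at codon 7.

7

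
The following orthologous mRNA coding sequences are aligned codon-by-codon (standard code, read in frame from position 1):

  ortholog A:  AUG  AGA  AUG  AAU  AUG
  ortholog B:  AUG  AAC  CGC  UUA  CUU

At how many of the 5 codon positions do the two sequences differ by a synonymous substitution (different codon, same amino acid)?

Codon 1: AUG Met / AUG Met — identical.
Codon 2: AGA Arg / AAC Asn — nonsynonymous.
Codon 3: AUG Met / CGC Arg — nonsynonymous.
Codon 4: AAU Asn / UUA Leu — nonsynonymous.
Codon 5: AUG Met / CUU Leu — nonsynonymous.
Synonymous differences: 0.

0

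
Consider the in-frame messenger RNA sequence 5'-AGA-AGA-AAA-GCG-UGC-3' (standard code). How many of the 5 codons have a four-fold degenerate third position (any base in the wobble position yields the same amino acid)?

1

Codon 1 AGA (Arg): third position 2-fold.
Codon 2 AGA (Arg): third position 2-fold.
Codon 3 AAA (Lys): third position 2-fold.
Codon 4 GCG (Ala): third position 4-fold.
Codon 5 UGC (Cys): third position 2-fold.
Four-fold degenerate third positions: 1.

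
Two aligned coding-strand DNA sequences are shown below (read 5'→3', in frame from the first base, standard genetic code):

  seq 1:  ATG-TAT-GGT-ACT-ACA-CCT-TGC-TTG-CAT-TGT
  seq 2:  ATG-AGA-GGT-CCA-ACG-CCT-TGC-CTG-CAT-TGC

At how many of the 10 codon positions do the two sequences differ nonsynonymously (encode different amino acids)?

2

Codon 1: ATG Met / ATG Met — identical.
Codon 2: TAT Tyr / AGA Arg — nonsynonymous.
Codon 3: GGT Gly / GGT Gly — identical.
Codon 4: ACT Thr / CCA Pro — nonsynonymous.
Codon 5: ACA Thr / ACG Thr — synonymous.
Codon 6: CCT Pro / CCT Pro — identical.
Codon 7: TGC Cys / TGC Cys — identical.
Codon 8: TTG Leu / CTG Leu — synonymous.
Codon 9: CAT His / CAT His — identical.
Codon 10: TGT Cys / TGC Cys — synonymous.
Nonsynonymous differences: 2.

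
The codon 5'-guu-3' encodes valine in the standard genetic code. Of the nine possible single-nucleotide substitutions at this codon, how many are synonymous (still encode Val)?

3

Position 1: none → 0 synonymous.
Position 2: none → 0 synonymous.
Position 3: GUC, GUA, GUG → 3 synonymous.
Total: 0 + 0 + 3 = 3.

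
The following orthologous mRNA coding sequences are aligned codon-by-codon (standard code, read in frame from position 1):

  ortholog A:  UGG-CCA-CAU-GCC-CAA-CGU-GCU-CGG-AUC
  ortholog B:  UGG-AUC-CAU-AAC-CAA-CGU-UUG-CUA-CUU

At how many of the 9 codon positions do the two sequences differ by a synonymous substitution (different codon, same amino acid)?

Codon 1: UGG Trp / UGG Trp — identical.
Codon 2: CCA Pro / AUC Ile — nonsynonymous.
Codon 3: CAU His / CAU His — identical.
Codon 4: GCC Ala / AAC Asn — nonsynonymous.
Codon 5: CAA Gln / CAA Gln — identical.
Codon 6: CGU Arg / CGU Arg — identical.
Codon 7: GCU Ala / UUG Leu — nonsynonymous.
Codon 8: CGG Arg / CUA Leu — nonsynonymous.
Codon 9: AUC Ile / CUU Leu — nonsynonymous.
Synonymous differences: 0.

0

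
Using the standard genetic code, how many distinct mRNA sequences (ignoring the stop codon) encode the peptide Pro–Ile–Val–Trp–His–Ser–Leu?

3456

Pro: 4 codons.
Ile: 3 codons.
Val: 4 codons.
Trp: 1 codon.
His: 2 codons.
Ser: 6 codons.
Leu: 6 codons.
4 × 3 × 4 × 1 × 2 × 6 × 6 = 3456.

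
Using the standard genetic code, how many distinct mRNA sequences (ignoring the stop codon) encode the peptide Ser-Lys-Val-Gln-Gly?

384

Ser: 6 codons.
Lys: 2 codons.
Val: 4 codons.
Gln: 2 codons.
Gly: 4 codons.
6 × 2 × 4 × 2 × 4 = 384.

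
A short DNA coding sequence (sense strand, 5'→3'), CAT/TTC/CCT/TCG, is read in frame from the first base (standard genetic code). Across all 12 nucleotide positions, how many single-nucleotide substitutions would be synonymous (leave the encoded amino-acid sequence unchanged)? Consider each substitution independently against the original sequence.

8

Codon 1 (CAT, His): 1 synonymous substitution.
Codon 2 (TTC, Phe): 1 synonymous substitution.
Codon 3 (CCT, Pro): 3 synonymous substitutions.
Codon 4 (TCG, Ser): 3 synonymous substitutions.
Total: 1 + 1 + 3 + 3 = 8.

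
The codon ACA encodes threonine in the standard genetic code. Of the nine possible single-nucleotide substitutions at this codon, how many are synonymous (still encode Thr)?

3

Position 1: none → 0 synonymous.
Position 2: none → 0 synonymous.
Position 3: ACU, ACC, ACG → 3 synonymous.
Total: 0 + 0 + 3 = 3.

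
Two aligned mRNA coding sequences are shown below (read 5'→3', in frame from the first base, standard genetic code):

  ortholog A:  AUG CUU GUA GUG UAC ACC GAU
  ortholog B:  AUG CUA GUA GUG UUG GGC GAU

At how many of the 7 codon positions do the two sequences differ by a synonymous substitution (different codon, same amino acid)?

1

Codon 1: AUG Met / AUG Met — identical.
Codon 2: CUU Leu / CUA Leu — synonymous.
Codon 3: GUA Val / GUA Val — identical.
Codon 4: GUG Val / GUG Val — identical.
Codon 5: UAC Tyr / UUG Leu — nonsynonymous.
Codon 6: ACC Thr / GGC Gly — nonsynonymous.
Codon 7: GAU Asp / GAU Asp — identical.
Synonymous differences: 1.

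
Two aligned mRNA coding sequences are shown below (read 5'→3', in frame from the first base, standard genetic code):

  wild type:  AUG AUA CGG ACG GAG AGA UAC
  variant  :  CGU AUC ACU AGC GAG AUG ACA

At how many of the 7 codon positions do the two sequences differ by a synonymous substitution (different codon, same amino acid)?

Codon 1: AUG Met / CGU Arg — nonsynonymous.
Codon 2: AUA Ile / AUC Ile — synonymous.
Codon 3: CGG Arg / ACU Thr — nonsynonymous.
Codon 4: ACG Thr / AGC Ser — nonsynonymous.
Codon 5: GAG Glu / GAG Glu — identical.
Codon 6: AGA Arg / AUG Met — nonsynonymous.
Codon 7: UAC Tyr / ACA Thr — nonsynonymous.
Synonymous differences: 1.

1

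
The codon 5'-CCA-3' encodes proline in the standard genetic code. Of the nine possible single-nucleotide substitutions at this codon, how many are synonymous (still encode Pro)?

Position 1: none → 0 synonymous.
Position 2: none → 0 synonymous.
Position 3: CCU, CCC, CCG → 3 synonymous.
Total: 0 + 0 + 3 = 3.

3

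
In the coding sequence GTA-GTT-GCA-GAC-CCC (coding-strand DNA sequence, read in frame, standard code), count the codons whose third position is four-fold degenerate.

Codon 1 GTA (Val): third position 4-fold.
Codon 2 GTT (Val): third position 4-fold.
Codon 3 GCA (Ala): third position 4-fold.
Codon 4 GAC (Asp): third position 2-fold.
Codon 5 CCC (Pro): third position 4-fold.
Four-fold degenerate third positions: 4.

4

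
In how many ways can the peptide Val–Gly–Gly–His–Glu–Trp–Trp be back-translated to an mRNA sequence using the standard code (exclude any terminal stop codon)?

256

Val: 4 codons.
Gly: 4 codons.
Gly: 4 codons.
His: 2 codons.
Glu: 2 codons.
Trp: 1 codon.
Trp: 1 codon.
4 × 4 × 4 × 2 × 2 × 1 × 1 = 256.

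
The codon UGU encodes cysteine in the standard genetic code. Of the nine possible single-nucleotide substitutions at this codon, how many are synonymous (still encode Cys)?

1

Position 1: none → 0 synonymous.
Position 2: none → 0 synonymous.
Position 3: UGC → 1 synonymous.
Total: 0 + 0 + 1 = 1.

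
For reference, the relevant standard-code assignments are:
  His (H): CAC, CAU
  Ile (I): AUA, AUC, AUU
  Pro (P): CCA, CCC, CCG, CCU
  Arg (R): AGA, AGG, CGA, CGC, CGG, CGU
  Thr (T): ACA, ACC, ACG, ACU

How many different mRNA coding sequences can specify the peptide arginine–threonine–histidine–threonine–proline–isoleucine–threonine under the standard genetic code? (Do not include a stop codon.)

Arg: 6 codons.
Thr: 4 codons.
His: 2 codons.
Thr: 4 codons.
Pro: 4 codons.
Ile: 3 codons.
Thr: 4 codons.
6 × 4 × 2 × 4 × 4 × 3 × 4 = 9216.

9216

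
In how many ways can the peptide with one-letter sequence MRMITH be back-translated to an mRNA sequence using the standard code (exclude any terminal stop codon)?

Met: 1 codon.
Arg: 6 codons.
Met: 1 codon.
Ile: 3 codons.
Thr: 4 codons.
His: 2 codons.
1 × 6 × 1 × 3 × 4 × 2 = 144.

144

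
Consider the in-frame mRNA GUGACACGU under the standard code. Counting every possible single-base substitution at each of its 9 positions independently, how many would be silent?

9

Codon 1 (GUG, Val): 3 synonymous substitutions.
Codon 2 (ACA, Thr): 3 synonymous substitutions.
Codon 3 (CGU, Arg): 3 synonymous substitutions.
Total: 3 + 3 + 3 = 9.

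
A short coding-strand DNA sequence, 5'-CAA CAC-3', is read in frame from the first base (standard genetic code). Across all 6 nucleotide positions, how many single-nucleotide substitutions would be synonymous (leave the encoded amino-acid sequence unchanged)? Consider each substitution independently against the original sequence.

2

Codon 1 (CAA, Gln): 1 synonymous substitution.
Codon 2 (CAC, His): 1 synonymous substitution.
Total: 1 + 1 = 2.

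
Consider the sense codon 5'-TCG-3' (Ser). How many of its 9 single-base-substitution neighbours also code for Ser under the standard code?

Position 1: none → 0 synonymous.
Position 2: none → 0 synonymous.
Position 3: TCT, TCC, TCA → 3 synonymous.
Total: 0 + 0 + 3 = 3.

3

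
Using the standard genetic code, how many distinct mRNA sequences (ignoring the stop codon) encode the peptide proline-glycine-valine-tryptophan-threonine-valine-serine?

Pro: 4 codons.
Gly: 4 codons.
Val: 4 codons.
Trp: 1 codon.
Thr: 4 codons.
Val: 4 codons.
Ser: 6 codons.
4 × 4 × 4 × 1 × 4 × 4 × 6 = 6144.

6144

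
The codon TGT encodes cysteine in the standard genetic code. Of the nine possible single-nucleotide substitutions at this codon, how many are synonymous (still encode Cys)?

1

Position 1: none → 0 synonymous.
Position 2: none → 0 synonymous.
Position 3: TGC → 1 synonymous.
Total: 0 + 0 + 1 = 1.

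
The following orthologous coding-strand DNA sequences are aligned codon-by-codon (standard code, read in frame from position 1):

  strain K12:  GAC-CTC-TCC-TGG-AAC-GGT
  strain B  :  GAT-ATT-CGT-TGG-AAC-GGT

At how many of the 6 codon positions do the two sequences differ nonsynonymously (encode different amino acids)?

Codon 1: GAC Asp / GAT Asp — synonymous.
Codon 2: CTC Leu / ATT Ile — nonsynonymous.
Codon 3: TCC Ser / CGT Arg — nonsynonymous.
Codon 4: TGG Trp / TGG Trp — identical.
Codon 5: AAC Asn / AAC Asn — identical.
Codon 6: GGT Gly / GGT Gly — identical.
Nonsynonymous differences: 2.

2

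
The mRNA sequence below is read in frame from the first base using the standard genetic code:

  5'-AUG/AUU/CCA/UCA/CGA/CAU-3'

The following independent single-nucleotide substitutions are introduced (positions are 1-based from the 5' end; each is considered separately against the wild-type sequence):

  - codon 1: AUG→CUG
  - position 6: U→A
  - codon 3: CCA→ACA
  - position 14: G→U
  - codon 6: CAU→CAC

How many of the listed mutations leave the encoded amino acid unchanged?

Codon 1: AUG (Met) → CUG (Leu) — missense.
Codon 2: AUU (Ile) → AUA (Ile) — synonymous.
Codon 3: CCA (Pro) → ACA (Thr) — missense.
Codon 5: CGA (Arg) → CUA (Leu) — missense.
Codon 6: CAU (His) → CAC (His) — synonymous.
Synonymous: 2 of 5.

2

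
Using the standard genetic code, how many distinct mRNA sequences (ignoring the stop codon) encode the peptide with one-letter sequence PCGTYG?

Pro: 4 codons.
Cys: 2 codons.
Gly: 4 codons.
Thr: 4 codons.
Tyr: 2 codons.
Gly: 4 codons.
4 × 2 × 4 × 4 × 2 × 4 = 1024.

1024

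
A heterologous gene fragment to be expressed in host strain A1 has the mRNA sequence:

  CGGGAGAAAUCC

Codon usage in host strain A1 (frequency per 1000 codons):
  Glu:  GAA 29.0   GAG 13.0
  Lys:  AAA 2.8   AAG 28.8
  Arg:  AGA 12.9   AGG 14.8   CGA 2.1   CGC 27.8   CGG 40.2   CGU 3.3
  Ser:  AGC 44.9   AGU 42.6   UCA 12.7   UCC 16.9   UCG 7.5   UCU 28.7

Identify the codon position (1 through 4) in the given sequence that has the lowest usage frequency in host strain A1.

Codon 1 CGG (Arg): 40.2 per 1000.
Codon 2 GAG (Glu): 13.0 per 1000.
Codon 3 AAA (Lys): 2.8 per 1000.
Codon 4 UCC (Ser): 16.9 per 1000.
Lowest frequency is 2.8 at codon 3.

3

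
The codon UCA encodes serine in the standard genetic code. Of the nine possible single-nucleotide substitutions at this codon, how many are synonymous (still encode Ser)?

3

Position 1: none → 0 synonymous.
Position 2: none → 0 synonymous.
Position 3: UCU, UCC, UCG → 3 synonymous.
Total: 0 + 0 + 3 = 3.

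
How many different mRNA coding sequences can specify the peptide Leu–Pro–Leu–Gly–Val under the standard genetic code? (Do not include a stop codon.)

Leu: 6 codons.
Pro: 4 codons.
Leu: 6 codons.
Gly: 4 codons.
Val: 4 codons.
6 × 4 × 6 × 4 × 4 = 2304.

2304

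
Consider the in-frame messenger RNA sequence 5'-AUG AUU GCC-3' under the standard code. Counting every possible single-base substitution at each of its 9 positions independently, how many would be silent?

Codon 1 (AUG, Met): 0 synonymous substitutions.
Codon 2 (AUU, Ile): 2 synonymous substitutions.
Codon 3 (GCC, Ala): 3 synonymous substitutions.
Total: 0 + 2 + 3 = 5.

5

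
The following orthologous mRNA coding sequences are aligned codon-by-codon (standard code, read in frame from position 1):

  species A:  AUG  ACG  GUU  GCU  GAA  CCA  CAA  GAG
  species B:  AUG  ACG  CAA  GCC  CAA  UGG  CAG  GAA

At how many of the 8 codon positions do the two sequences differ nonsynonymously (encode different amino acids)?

Codon 1: AUG Met / AUG Met — identical.
Codon 2: ACG Thr / ACG Thr — identical.
Codon 3: GUU Val / CAA Gln — nonsynonymous.
Codon 4: GCU Ala / GCC Ala — synonymous.
Codon 5: GAA Glu / CAA Gln — nonsynonymous.
Codon 6: CCA Pro / UGG Trp — nonsynonymous.
Codon 7: CAA Gln / CAG Gln — synonymous.
Codon 8: GAG Glu / GAA Glu — synonymous.
Nonsynonymous differences: 3.

3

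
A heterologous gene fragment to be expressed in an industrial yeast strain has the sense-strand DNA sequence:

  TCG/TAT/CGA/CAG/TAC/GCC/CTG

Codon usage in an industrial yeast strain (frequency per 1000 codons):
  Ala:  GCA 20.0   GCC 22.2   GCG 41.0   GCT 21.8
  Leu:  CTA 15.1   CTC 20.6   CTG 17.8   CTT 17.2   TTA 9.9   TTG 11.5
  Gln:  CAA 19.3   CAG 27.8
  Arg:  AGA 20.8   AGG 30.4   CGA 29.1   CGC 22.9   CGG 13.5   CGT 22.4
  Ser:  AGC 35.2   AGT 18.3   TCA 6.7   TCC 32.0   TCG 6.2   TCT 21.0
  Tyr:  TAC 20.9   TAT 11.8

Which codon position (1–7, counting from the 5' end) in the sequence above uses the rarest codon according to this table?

Codon 1 TCG (Ser): 6.2 per 1000.
Codon 2 TAT (Tyr): 11.8 per 1000.
Codon 3 CGA (Arg): 29.1 per 1000.
Codon 4 CAG (Gln): 27.8 per 1000.
Codon 5 TAC (Tyr): 20.9 per 1000.
Codon 6 GCC (Ala): 22.2 per 1000.
Codon 7 CTG (Leu): 17.8 per 1000.
Lowest frequency is 6.2 at codon 1.

1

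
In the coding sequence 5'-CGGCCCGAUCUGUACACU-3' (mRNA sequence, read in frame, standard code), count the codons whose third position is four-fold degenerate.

4

Codon 1 CGG (Arg): third position 4-fold.
Codon 2 CCC (Pro): third position 4-fold.
Codon 3 GAU (Asp): third position 2-fold.
Codon 4 CUG (Leu): third position 4-fold.
Codon 5 UAC (Tyr): third position 2-fold.
Codon 6 ACU (Thr): third position 4-fold.
Four-fold degenerate third positions: 4.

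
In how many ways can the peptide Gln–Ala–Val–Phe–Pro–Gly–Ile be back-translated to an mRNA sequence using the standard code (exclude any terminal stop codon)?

Gln: 2 codons.
Ala: 4 codons.
Val: 4 codons.
Phe: 2 codons.
Pro: 4 codons.
Gly: 4 codons.
Ile: 3 codons.
2 × 4 × 4 × 2 × 4 × 4 × 3 = 3072.

3072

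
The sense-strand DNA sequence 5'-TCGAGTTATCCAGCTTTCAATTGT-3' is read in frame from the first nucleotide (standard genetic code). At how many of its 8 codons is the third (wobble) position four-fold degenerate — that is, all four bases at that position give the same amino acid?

Codon 1 TCG (Ser): third position 4-fold.
Codon 2 AGT (Ser): third position 2-fold.
Codon 3 TAT (Tyr): third position 2-fold.
Codon 4 CCA (Pro): third position 4-fold.
Codon 5 GCT (Ala): third position 4-fold.
Codon 6 TTC (Phe): third position 2-fold.
Codon 7 AAT (Asn): third position 2-fold.
Codon 8 TGT (Cys): third position 2-fold.
Four-fold degenerate third positions: 3.

3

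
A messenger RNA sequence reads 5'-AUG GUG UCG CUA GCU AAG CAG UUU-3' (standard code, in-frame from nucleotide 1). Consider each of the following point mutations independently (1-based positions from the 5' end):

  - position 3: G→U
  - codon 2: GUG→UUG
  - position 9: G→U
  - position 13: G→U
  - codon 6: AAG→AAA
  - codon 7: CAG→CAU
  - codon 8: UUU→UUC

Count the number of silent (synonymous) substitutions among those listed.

Codon 1: AUG (Met) → AUU (Ile) — missense.
Codon 2: GUG (Val) → UUG (Leu) — missense.
Codon 3: UCG (Ser) → UCU (Ser) — synonymous.
Codon 5: GCU (Ala) → UCU (Ser) — missense.
Codon 6: AAG (Lys) → AAA (Lys) — synonymous.
Codon 7: CAG (Gln) → CAU (His) — missense.
Codon 8: UUU (Phe) → UUC (Phe) — synonymous.
Synonymous: 3 of 7.

3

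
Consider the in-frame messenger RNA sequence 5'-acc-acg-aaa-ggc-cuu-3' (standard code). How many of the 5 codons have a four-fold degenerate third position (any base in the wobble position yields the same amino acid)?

4

Codon 1 ACC (Thr): third position 4-fold.
Codon 2 ACG (Thr): third position 4-fold.
Codon 3 AAA (Lys): third position 2-fold.
Codon 4 GGC (Gly): third position 4-fold.
Codon 5 CUU (Leu): third position 4-fold.
Four-fold degenerate third positions: 4.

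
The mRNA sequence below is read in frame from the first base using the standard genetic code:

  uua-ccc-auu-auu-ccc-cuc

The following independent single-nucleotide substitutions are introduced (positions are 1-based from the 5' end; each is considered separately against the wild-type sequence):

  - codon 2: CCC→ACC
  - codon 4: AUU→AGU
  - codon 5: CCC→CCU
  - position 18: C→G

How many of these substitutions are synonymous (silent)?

2

Codon 2: CCC (Pro) → ACC (Thr) — missense.
Codon 4: AUU (Ile) → AGU (Ser) — missense.
Codon 5: CCC (Pro) → CCU (Pro) — synonymous.
Codon 6: CUC (Leu) → CUG (Leu) — synonymous.
Synonymous: 2 of 4.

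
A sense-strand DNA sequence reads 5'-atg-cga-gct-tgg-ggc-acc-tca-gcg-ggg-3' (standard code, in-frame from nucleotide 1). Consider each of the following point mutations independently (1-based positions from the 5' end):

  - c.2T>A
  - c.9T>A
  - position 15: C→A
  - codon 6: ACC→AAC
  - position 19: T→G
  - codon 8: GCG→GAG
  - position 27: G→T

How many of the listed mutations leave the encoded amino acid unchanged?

3

Codon 1: ATG (Met) → AAG (Lys) — missense.
Codon 3: GCT (Ala) → GCA (Ala) — synonymous.
Codon 5: GGC (Gly) → GGA (Gly) — synonymous.
Codon 6: ACC (Thr) → AAC (Asn) — missense.
Codon 7: TCA (Ser) → GCA (Ala) — missense.
Codon 8: GCG (Ala) → GAG (Glu) — missense.
Codon 9: GGG (Gly) → GGT (Gly) — synonymous.
Synonymous: 3 of 7.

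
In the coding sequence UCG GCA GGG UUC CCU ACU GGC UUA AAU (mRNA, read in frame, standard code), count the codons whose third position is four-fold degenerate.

Codon 1 UCG (Ser): third position 4-fold.
Codon 2 GCA (Ala): third position 4-fold.
Codon 3 GGG (Gly): third position 4-fold.
Codon 4 UUC (Phe): third position 2-fold.
Codon 5 CCU (Pro): third position 4-fold.
Codon 6 ACU (Thr): third position 4-fold.
Codon 7 GGC (Gly): third position 4-fold.
Codon 8 UUA (Leu): third position 2-fold.
Codon 9 AAU (Asn): third position 2-fold.
Four-fold degenerate third positions: 6.

6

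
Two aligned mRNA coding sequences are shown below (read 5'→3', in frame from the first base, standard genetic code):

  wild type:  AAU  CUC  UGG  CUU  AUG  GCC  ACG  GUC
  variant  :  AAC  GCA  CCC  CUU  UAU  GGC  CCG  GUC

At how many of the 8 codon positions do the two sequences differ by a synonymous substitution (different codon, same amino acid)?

1

Codon 1: AAU Asn / AAC Asn — synonymous.
Codon 2: CUC Leu / GCA Ala — nonsynonymous.
Codon 3: UGG Trp / CCC Pro — nonsynonymous.
Codon 4: CUU Leu / CUU Leu — identical.
Codon 5: AUG Met / UAU Tyr — nonsynonymous.
Codon 6: GCC Ala / GGC Gly — nonsynonymous.
Codon 7: ACG Thr / CCG Pro — nonsynonymous.
Codon 8: GUC Val / GUC Val — identical.
Synonymous differences: 1.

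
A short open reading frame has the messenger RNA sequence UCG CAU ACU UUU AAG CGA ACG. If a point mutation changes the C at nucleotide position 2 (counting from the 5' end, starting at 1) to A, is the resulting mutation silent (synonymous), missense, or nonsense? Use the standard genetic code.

nonsense

Position 2 falls in codon 1: UCG → Ser.
After the substitution the codon is UAG → Stop.
The new codon is a stop codon, so this is a nonsense mutation.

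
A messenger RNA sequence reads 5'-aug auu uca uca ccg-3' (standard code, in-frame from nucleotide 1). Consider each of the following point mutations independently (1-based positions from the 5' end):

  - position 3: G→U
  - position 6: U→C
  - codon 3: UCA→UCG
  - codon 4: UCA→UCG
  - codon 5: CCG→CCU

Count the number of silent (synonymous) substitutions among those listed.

Codon 1: AUG (Met) → AUU (Ile) — missense.
Codon 2: AUU (Ile) → AUC (Ile) — synonymous.
Codon 3: UCA (Ser) → UCG (Ser) — synonymous.
Codon 4: UCA (Ser) → UCG (Ser) — synonymous.
Codon 5: CCG (Pro) → CCU (Pro) — synonymous.
Synonymous: 4 of 5.

4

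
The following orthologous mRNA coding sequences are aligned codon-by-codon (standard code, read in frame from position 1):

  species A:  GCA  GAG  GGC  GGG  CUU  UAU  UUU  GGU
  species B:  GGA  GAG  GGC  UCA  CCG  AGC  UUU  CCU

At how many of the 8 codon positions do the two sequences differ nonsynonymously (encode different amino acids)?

Codon 1: GCA Ala / GGA Gly — nonsynonymous.
Codon 2: GAG Glu / GAG Glu — identical.
Codon 3: GGC Gly / GGC Gly — identical.
Codon 4: GGG Gly / UCA Ser — nonsynonymous.
Codon 5: CUU Leu / CCG Pro — nonsynonymous.
Codon 6: UAU Tyr / AGC Ser — nonsynonymous.
Codon 7: UUU Phe / UUU Phe — identical.
Codon 8: GGU Gly / CCU Pro — nonsynonymous.
Nonsynonymous differences: 5.

5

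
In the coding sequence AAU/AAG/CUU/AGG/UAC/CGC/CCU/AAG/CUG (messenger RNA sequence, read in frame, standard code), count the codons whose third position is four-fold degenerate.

Codon 1 AAU (Asn): third position 2-fold.
Codon 2 AAG (Lys): third position 2-fold.
Codon 3 CUU (Leu): third position 4-fold.
Codon 4 AGG (Arg): third position 2-fold.
Codon 5 UAC (Tyr): third position 2-fold.
Codon 6 CGC (Arg): third position 4-fold.
Codon 7 CCU (Pro): third position 4-fold.
Codon 8 AAG (Lys): third position 2-fold.
Codon 9 CUG (Leu): third position 4-fold.
Four-fold degenerate third positions: 4.

4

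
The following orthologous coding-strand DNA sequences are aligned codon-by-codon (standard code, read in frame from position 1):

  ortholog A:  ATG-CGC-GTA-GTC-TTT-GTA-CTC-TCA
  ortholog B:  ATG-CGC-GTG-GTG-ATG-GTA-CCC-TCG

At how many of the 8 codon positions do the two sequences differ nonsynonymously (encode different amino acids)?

2

Codon 1: ATG Met / ATG Met — identical.
Codon 2: CGC Arg / CGC Arg — identical.
Codon 3: GTA Val / GTG Val — synonymous.
Codon 4: GTC Val / GTG Val — synonymous.
Codon 5: TTT Phe / ATG Met — nonsynonymous.
Codon 6: GTA Val / GTA Val — identical.
Codon 7: CTC Leu / CCC Pro — nonsynonymous.
Codon 8: TCA Ser / TCG Ser — synonymous.
Nonsynonymous differences: 2.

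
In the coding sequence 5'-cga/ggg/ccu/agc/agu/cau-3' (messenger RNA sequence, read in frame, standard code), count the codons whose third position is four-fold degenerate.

Codon 1 CGA (Arg): third position 4-fold.
Codon 2 GGG (Gly): third position 4-fold.
Codon 3 CCU (Pro): third position 4-fold.
Codon 4 AGC (Ser): third position 2-fold.
Codon 5 AGU (Ser): third position 2-fold.
Codon 6 CAU (His): third position 2-fold.
Four-fold degenerate third positions: 3.

3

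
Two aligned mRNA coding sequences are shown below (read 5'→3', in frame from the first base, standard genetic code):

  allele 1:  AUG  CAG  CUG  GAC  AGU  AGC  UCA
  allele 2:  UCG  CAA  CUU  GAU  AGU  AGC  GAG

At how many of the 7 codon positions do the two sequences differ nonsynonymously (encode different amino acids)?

2

Codon 1: AUG Met / UCG Ser — nonsynonymous.
Codon 2: CAG Gln / CAA Gln — synonymous.
Codon 3: CUG Leu / CUU Leu — synonymous.
Codon 4: GAC Asp / GAU Asp — synonymous.
Codon 5: AGU Ser / AGU Ser — identical.
Codon 6: AGC Ser / AGC Ser — identical.
Codon 7: UCA Ser / GAG Glu — nonsynonymous.
Nonsynonymous differences: 2.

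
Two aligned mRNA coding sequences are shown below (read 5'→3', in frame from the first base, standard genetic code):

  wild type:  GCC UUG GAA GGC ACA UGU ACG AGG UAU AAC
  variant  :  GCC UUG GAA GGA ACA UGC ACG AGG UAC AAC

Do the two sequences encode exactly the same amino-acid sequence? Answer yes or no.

Codon 1: GCC Ala / GCC Ala — identical.
Codon 2: UUG Leu / UUG Leu — identical.
Codon 3: GAA Glu / GAA Glu — identical.
Codon 4: GGC Gly / GGA Gly — synonymous.
Codon 5: ACA Thr / ACA Thr — identical.
Codon 6: UGU Cys / UGC Cys — synonymous.
Codon 7: ACG Thr / ACG Thr — identical.
Codon 8: AGG Arg / AGG Arg — identical.
Codon 9: UAU Tyr / UAC Tyr — synonymous.
Codon 10: AAC Asn / AAC Asn — identical.
Nonsynonymous differences: 0 → same protein.

yes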